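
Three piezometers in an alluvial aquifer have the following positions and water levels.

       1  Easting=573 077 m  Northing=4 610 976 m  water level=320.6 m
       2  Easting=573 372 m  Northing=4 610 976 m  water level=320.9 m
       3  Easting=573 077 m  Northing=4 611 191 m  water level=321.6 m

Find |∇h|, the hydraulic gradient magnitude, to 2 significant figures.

∂h/∂x = (320.9 − 320.6) / (573372 − 573077) = +0.001017
∂h/∂y = (321.6 − 320.6) / (4611191 − 4610976) = +0.004651
|∇h| = √(0.001017² + 0.004651²) = 0.004761

0.0048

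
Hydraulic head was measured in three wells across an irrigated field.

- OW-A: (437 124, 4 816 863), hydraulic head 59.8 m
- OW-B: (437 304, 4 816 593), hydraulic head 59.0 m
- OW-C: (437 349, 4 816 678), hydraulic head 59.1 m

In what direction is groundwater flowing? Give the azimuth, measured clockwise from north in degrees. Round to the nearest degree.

Taking OW-A as reference: OW-B−OW-A = (180, -270, -0.8); OW-C−OW-A = (225, -185, -0.7).
Determinant of the coordinate differences = 180·(-185) − 225·(-270) = 27450.
∂h/∂x = [(-0.8)·(-185) − (-0.7)·(-270)] / 27450 = -0.001494
∂h/∂y = [180·(-0.7) − 225·(-0.8)] / 27450 = +0.001967
Flow direction (−∇h) has components (+0.001494 E, -0.001967 N).
Azimuth = atan2(E, N) = atan2(+0.001494, -0.001967) = 142.8° ≈ 143°.

143°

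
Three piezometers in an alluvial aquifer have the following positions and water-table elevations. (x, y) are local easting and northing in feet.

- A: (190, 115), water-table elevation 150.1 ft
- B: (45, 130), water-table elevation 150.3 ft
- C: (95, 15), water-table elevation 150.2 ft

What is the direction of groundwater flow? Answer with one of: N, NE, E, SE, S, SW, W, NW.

E

Three-point gradient (reference A): Δ to B = (-145, 15, +0.2), Δ to C = (-95, -100, +0.1).
∂h/∂x = -0.001350, ∂h/∂y = +0.0002826 (det = 15925).
Flow = −∇h = (+0.001350 east, -0.0002826 north), which points east.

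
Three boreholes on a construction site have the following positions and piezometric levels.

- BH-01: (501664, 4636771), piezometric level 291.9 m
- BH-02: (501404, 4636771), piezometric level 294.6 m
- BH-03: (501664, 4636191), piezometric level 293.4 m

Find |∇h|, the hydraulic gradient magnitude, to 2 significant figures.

∂h/∂x = (294.6 − 291.9) / (501404 − 501664) = -0.01038
∂h/∂y = (293.4 − 291.9) / (4636191 − 4636771) = -0.002586
|∇h| = √(-0.01038² + -0.002586²) = 0.0107

0.011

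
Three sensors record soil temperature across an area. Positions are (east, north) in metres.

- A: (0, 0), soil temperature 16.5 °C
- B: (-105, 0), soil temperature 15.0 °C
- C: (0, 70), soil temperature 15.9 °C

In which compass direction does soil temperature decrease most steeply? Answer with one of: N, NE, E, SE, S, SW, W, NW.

NW

∂T/∂x = (15.0 − 16.5) / (-105 − 0) = +0.01429
∂T/∂y = (15.9 − 16.5) / (70 − 0) = -0.008571
Steepest decrease is along −∇f = (-0.01429 E, +0.008571 N) → northwest.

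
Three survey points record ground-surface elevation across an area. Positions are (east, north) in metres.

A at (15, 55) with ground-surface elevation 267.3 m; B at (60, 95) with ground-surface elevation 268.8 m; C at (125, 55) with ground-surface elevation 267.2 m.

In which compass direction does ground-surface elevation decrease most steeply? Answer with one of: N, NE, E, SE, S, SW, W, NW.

S

Differences from A: to B (Δx, Δy, Δh) = (45, 40, +1.5); to C = (110, 0, -0.1).
Solve a·Δx + b·Δy = Δz: det = 45·0 − 110·40 = -4400.
∂z/∂x = [(+1.5)·0 − (-0.1)·40] / -4400 = -0.0009091
∂z/∂y = [45·(-0.1) − 110·(+1.5)] / -4400 = +0.03852
Steepest decrease is along −∇f = (+0.0009091 E, -0.03852 N) → south.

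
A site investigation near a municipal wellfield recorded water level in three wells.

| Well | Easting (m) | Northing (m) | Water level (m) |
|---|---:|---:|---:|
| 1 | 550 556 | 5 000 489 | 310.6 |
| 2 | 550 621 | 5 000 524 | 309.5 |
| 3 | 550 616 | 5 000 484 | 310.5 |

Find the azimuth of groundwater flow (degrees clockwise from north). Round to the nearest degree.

009°

Differences from 1: to 2 (Δx, Δy, Δh) = (65, 35, -1.1); to 3 = (60, -5, -0.1).
Determinant of the coordinate differences = 65·(-5) − 60·35 = -2425.
∂h/∂x = [(-1.1)·(-5) − (-0.1)·35] / -2425 = -0.003711
∂h/∂y = [65·(-0.1) − 60·(-1.1)] / -2425 = -0.02454
Flow direction (−∇h) has components (+0.003711 E, +0.02454 N).
Azimuth = atan2(E, N) = atan2(+0.003711, +0.02454) = 8.6° ≈ 009°.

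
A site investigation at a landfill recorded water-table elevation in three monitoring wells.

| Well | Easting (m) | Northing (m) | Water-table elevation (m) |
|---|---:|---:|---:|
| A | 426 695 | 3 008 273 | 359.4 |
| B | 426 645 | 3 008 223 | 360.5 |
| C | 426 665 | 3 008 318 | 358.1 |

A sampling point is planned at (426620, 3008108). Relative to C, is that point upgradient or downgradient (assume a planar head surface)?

upgradient

With h = a·x + b·y + c and A as origin, the differences give:
  (-50)·a + (-50)·b = +1.1
  (-30)·a + 45·b = -1.3
Eliminate b (×45 and ×(-50), subtract): -3750·a = -15.50 → a = ∂h/∂x = +0.004133
Back-substitute: b = ∂h/∂y = -0.02613.
Head at (426620, 3008108) = 359.4 + (+0.004133)·(-75) + (-0.02613)·(-165) = 363.40 m.
That is higher than the 358.1 m at C, so the point is upgradient.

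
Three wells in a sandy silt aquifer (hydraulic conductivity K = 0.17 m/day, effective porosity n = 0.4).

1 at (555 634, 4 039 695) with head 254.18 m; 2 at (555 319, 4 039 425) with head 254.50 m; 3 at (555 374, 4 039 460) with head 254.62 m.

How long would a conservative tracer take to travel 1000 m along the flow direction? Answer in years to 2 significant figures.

350 years

Three-point gradient (reference 1): Δ to 2 = (-315, -270, +0.32), Δ to 3 = (-260, -235, +0.44).
∂h/∂x = +0.01140, ∂h/∂y = -0.01448 (det = 3825).
|∇h| = √(0.01140² + -0.01448²) = 0.01843
Seepage velocity v = K·i/n = 0.17 × 0.01843 / 0.4 = 0.007833 m/day.
t = 1000 / 0.007833 = 1.277e+05 days = 350 years.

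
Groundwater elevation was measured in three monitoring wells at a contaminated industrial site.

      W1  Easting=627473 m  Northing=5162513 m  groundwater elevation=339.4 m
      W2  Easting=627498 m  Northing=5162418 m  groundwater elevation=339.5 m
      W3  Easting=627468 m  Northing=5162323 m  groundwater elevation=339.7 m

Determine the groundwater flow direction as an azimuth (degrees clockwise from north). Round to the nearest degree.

Three-point gradient (reference W1): Δ to W2 = (25, -95, +0.1), Δ to W3 = (-5, -190, +0.3).
∂h/∂x = -0.001818, ∂h/∂y = -0.001531 (det = -5225).
Flow direction (−∇h) has components (+0.001818 E, +0.001531 N).
Azimuth = atan2(E, N) = atan2(+0.001818, +0.001531) = 49.9° ≈ 050°.

050°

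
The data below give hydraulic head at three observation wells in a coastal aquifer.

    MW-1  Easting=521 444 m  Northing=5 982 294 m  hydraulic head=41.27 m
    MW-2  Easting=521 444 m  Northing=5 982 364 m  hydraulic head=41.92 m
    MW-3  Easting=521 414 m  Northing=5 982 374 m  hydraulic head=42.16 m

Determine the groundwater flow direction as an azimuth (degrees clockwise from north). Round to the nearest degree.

Taking MW-1 as reference: MW-2−MW-1 = (0, 70, +0.65); MW-3−MW-1 = (-30, 80, +0.89).
Solve a·Δx + b·Δy = Δh: det = 0·80 − (-30)·70 = 2100.
∂h/∂x = [(+0.65)·80 − (+0.89)·70] / 2100 = -0.004905
∂h/∂y = [0·(+0.89) − (-30)·(+0.65)] / 2100 = +0.009286
Flow direction (−∇h) has components (+0.004905 E, -0.009286 N).
Azimuth = atan2(E, N) = atan2(+0.004905, -0.009286) = 152.2° ≈ 152°.

152°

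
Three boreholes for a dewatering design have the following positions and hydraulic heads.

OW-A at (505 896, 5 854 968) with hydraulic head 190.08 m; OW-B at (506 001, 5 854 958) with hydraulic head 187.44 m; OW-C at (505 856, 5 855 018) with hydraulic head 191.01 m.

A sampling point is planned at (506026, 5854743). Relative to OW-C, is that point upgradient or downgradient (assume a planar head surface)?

downgradient

Taking OW-A as reference: OW-B−OW-A = (105, -10, -2.64); OW-C−OW-A = (-40, 50, +0.93).
Solve a·Δx + b·Δy = Δh: det = 105·50 − (-40)·(-10) = 4850.
∂h/∂x = [(-2.64)·50 − (+0.93)·(-10)] / 4850 = -0.02530
∂h/∂y = [105·(+0.93) − (-40)·(-2.64)] / 4850 = -0.001639
Head at (506026, 5854743) = 190.08 + (-0.02530)·(130) + (-0.001639)·(-225) = 187.16 m.
That is lower than the 191.01 m at OW-C, so the point is downgradient.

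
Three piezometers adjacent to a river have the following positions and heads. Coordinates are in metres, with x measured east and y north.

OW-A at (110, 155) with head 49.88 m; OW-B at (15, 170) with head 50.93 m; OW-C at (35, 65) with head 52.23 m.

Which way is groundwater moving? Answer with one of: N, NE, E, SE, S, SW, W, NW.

Three-point gradient (reference OW-A): Δ to OW-B = (-95, 15, +1.05), Δ to OW-C = (-75, -90, +2.35).
∂h/∂x = -0.01341, ∂h/∂y = -0.01494 (det = 9675).
Flow = −∇h = (+0.01341 east, +0.01494 north), which points northeast.

NE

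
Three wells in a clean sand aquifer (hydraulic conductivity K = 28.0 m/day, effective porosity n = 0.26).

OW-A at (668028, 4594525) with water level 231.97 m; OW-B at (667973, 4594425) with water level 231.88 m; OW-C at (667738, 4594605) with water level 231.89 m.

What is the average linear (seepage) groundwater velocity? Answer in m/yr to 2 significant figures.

Taking OW-A as reference: OW-B−OW-A = (-55, -100, -0.09); OW-C−OW-A = (-290, 80, -0.08).
Determinant of the coordinate differences = (-55)·80 − (-290)·(-100) = -33400.
∂h/∂x = [(-0.09)·80 − (-0.08)·(-100)] / -33400 = +0.0004551
∂h/∂y = [(-55)·(-0.08) − (-290)·(-0.09)] / -33400 = +0.0006497
|∇h| = √(0.0004551² + 0.0006497²) = 0.0007932
Seepage velocity v = K·i/n = 28.0 × 0.0007932 / 0.26 = 0.08542 m/day = 31.2 m/yr.

31 m/yr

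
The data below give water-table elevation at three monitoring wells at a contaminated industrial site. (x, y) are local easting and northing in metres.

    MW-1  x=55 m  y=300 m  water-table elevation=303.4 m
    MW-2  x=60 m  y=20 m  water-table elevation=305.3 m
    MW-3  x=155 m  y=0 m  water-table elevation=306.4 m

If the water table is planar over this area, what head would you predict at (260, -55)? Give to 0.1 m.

Differences from MW-1: to MW-2 (Δx, Δy, Δh) = (5, -280, +1.9); to MW-3 = (100, -300, +3.0).
Determinant of the coordinate differences = 5·(-300) − 100·(-280) = 26500.
∂h/∂x = [(+1.9)·(-300) − (+3.0)·(-280)] / 26500 = +0.01019
∂h/∂y = [5·(+3.0) − 100·(+1.9)] / 26500 = -0.006604
h(260, -55) = 303.4 + (+0.01019)·(205) + (-0.006604)·(-355) = 303.4 +2.089 +2.344 = 307.833 m.

307.8 m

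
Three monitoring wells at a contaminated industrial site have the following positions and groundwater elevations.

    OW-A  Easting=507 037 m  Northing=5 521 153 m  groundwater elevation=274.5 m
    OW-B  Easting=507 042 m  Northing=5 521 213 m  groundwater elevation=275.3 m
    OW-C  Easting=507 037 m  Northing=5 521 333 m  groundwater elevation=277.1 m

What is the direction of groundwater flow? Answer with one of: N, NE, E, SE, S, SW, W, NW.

Three-point gradient (reference OW-A): Δ to OW-B = (5, 60, +0.8), Δ to OW-C = (0, 180, +2.6).
∂h/∂x = -0.01333, ∂h/∂y = +0.01444 (det = 900).
Flow = −∇h = (+0.01333 east, -0.01444 north), which points southeast.

SE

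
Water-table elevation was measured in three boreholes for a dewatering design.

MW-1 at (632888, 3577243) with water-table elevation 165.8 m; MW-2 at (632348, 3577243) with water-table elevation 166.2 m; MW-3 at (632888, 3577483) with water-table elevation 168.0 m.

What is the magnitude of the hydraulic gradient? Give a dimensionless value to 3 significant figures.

0.00920

∂h/∂x = (166.2 − 165.8) / (632348 − 632888) = -0.0007407
∂h/∂y = (168.0 − 165.8) / (3577483 − 3577243) = +0.009167
|∇h| = √(-0.0007407² + 0.009167²) = 0.009197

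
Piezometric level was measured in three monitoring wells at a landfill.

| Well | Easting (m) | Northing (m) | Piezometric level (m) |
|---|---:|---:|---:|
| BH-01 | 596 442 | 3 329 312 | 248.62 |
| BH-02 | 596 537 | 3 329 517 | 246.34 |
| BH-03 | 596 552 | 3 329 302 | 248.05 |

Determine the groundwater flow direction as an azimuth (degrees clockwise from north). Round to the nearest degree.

Three-point gradient (reference BH-01): Δ to BH-02 = (95, 205, -2.28), Δ to BH-03 = (110, -10, -0.57).
∂h/∂x = -0.005943, ∂h/∂y = -0.008368 (det = -23500).
Flow direction (−∇h) has components (+0.005943 E, +0.008368 N).
Azimuth = atan2(E, N) = atan2(+0.005943, +0.008368) = 35.4° ≈ 035°.

035°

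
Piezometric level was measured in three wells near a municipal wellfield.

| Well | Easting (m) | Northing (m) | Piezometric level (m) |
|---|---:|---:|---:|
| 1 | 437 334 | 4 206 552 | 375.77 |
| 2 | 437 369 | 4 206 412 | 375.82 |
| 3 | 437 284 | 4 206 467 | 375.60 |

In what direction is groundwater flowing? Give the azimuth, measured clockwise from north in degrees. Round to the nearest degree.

263°

With h = a·x + b·y + c and 1 as origin, the differences give:
  35·a + (-140)·b = +0.05
  (-50)·a + (-85)·b = -0.17
Eliminate b (×(-85) and ×(-140), subtract): -9975·a = -28.050 → a = ∂h/∂x = +0.002812
Back-substitute: b = ∂h/∂y = +0.0003459.
Flow direction (−∇h) has components (-0.002812 E, -0.0003459 N).
Azimuth = atan2(E, N) = atan2(-0.002812, -0.0003459) = 263.0° ≈ 263°.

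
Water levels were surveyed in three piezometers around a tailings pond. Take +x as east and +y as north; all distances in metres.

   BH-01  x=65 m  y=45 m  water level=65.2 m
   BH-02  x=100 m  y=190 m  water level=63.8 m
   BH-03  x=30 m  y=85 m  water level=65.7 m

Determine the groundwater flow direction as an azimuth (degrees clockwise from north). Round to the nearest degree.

Taking BH-01 as reference: BH-02−BH-01 = (35, 145, -1.4); BH-03−BH-01 = (-35, 40, +0.5).
Determinant of the coordinate differences = 35·40 − (-35)·145 = 6475.
∂h/∂x = [(-1.4)·40 − (+0.5)·145] / 6475 = -0.01985
∂h/∂y = [35·(+0.5) − (-35)·(-1.4)] / 6475 = -0.004865
Flow direction (−∇h) has components (+0.01985 E, +0.004865 N).
Azimuth = atan2(E, N) = atan2(+0.01985, +0.004865) = 76.2° ≈ 076°.

076°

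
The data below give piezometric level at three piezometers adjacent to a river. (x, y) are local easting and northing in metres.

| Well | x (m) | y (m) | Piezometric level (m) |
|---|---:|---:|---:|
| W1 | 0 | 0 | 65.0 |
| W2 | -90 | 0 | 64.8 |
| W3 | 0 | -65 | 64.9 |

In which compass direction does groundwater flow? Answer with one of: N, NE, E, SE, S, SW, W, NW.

SW

∂h/∂x = (64.8 − 65.0) / (-90 − 0) = +0.002222
∂h/∂y = (64.9 − 65.0) / (-65 − 0) = +0.001538
Flow = −∇h = (-0.002222 east, -0.001538 north), which points southwest.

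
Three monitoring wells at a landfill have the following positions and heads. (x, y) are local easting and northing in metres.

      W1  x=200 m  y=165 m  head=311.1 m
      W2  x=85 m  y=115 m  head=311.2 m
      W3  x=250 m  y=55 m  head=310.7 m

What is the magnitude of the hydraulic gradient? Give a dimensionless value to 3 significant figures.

0.00339

Taking W1 as reference: W2−W1 = (-115, -50, +0.1); W3−W1 = (50, -110, -0.4).
Solve a·Δx + b·Δy = Δh: det = (-115)·(-110) − 50·(-50) = 15150.
∂h/∂x = [(+0.1)·(-110) − (-0.4)·(-50)] / 15150 = -0.002046
∂h/∂y = [(-115)·(-0.4) − 50·(+0.1)] / 15150 = +0.002706
|∇h| = √(-0.002046² + 0.002706²) = 0.003392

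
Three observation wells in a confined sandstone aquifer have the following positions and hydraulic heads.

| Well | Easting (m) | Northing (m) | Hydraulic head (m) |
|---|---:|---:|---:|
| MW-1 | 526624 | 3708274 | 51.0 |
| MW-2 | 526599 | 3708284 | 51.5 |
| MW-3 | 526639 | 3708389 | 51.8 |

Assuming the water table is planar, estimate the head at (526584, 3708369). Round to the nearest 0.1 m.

Taking MW-1 as reference: MW-2−MW-1 = (-25, 10, +0.5); MW-3−MW-1 = (15, 115, +0.8).
Solve a·Δx + b·Δy = Δh: det = (-25)·115 − 15·10 = -3025.
∂h/∂x = [(+0.5)·115 − (+0.8)·10] / -3025 = -0.01636
∂h/∂y = [(-25)·(+0.8) − 15·(+0.5)] / -3025 = +0.009091
h(526584, 3708369) = 51.0 + (-0.01636)·(-40) + (+0.009091)·(95) = 51.0 +0.655 +0.864 = 52.518 m.

52.5 m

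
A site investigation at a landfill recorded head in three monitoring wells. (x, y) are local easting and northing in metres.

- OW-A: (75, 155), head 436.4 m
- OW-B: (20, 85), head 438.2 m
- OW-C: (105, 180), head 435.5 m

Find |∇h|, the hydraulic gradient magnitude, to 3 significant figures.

0.0256

With h = a·x + b·y + c and OW-A as origin, the differences give:
  (-55)·a + (-70)·b = +1.8
  30·a + 25·b = -0.9
Eliminate b (×25 and ×(-70), subtract): 725·a = -18.00 → a = ∂h/∂x = -0.02483
Back-substitute: b = ∂h/∂y = -0.006207.
|∇h| = √(-0.02483² + -0.006207²) = 0.02559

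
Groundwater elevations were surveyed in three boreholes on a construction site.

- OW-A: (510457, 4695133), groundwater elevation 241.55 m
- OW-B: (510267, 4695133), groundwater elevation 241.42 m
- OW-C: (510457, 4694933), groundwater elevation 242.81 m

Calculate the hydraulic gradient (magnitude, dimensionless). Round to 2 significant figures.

0.0063

∂h/∂x = (241.42 − 241.55) / (510267 − 510457) = +0.0006842
∂h/∂y = (242.81 − 241.55) / (4694933 − 4695133) = -0.006300
|∇h| = √(0.0006842² + -0.006300²) = 0.006337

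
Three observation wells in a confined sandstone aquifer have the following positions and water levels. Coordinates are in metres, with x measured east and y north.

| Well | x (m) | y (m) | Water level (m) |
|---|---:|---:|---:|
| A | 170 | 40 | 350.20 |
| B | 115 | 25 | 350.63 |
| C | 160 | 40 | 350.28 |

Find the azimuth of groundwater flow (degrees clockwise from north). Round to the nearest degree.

095°

Three-point gradient (reference A): Δ to B = (-55, -15, +0.43), Δ to C = (-10, 0, +0.08).
∂h/∂x = -0.008000, ∂h/∂y = +0.0006667 (det = -150).
Flow direction (−∇h) has components (+0.008000 E, -0.0006667 N).
Azimuth = atan2(E, N) = atan2(+0.008000, -0.0006667) = 94.8° ≈ 095°.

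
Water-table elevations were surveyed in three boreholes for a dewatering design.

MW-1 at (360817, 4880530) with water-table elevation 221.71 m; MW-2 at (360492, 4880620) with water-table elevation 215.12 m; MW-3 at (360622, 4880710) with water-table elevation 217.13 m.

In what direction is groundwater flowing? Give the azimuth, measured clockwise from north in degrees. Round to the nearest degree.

285°

With h = a·x + b·y + c and MW-1 as origin, the differences give:
  (-325)·a + 90·b = -6.59
  (-195)·a + 180·b = -4.58
Eliminate b (×180 and ×90, subtract): -40950·a = -774.000 → a = ∂h/∂x = +0.01890
Back-substitute: b = ∂h/∂y = -0.004968.
Flow direction (−∇h) has components (-0.01890 E, +0.004968 N).
Azimuth = atan2(E, N) = atan2(-0.01890, +0.004968) = 284.7° ≈ 285°.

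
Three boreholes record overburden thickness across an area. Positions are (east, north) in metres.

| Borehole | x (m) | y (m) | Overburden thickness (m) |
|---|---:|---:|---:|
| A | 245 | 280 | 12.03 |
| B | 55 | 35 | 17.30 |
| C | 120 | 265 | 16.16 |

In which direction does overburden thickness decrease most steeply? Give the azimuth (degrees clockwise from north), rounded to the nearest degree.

With d = a·x + b·y + c and A as origin, the differences give:
  (-190)·a + (-245)·b = +5.27
  (-125)·a + (-15)·b = +4.13
Eliminate b (×(-15) and ×(-245), subtract): -27775·a = 932.800 → a = ∂d/∂x = -0.03358
Back-substitute: b = ∂d/∂y = +0.004535.
Steepest decrease is along −∇f: components (+0.03358 E, -0.004535 N).
Azimuth = atan2(+0.03358, -0.004535) = 97.7° ≈ 098°.

098°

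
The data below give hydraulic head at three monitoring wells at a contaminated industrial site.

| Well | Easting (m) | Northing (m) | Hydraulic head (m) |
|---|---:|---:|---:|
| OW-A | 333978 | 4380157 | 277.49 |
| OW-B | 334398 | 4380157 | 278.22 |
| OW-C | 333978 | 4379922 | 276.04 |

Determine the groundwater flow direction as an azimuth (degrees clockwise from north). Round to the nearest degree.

196°

∂h/∂x = (278.22 − 277.49) / (334398 − 333978) = +0.001738
∂h/∂y = (276.04 − 277.49) / (4379922 − 4380157) = +0.006170
Flow direction (−∇h) has components (-0.001738 E, -0.006170 N).
Azimuth = atan2(E, N) = atan2(-0.001738, -0.006170) = 195.7° ≈ 196°.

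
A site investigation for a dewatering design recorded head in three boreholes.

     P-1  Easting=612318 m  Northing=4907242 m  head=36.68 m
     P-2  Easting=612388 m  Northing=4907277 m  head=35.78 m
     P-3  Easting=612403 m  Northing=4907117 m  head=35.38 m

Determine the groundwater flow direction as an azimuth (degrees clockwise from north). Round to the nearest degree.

095°

Differences from P-1: to P-2 (Δx, Δy, Δh) = (70, 35, -0.90); to P-3 = (85, -125, -1.30).
Determinant of the coordinate differences = 70·(-125) − 85·35 = -11725.
∂h/∂x = [(-0.90)·(-125) − (-1.30)·35] / -11725 = -0.01348
∂h/∂y = [70·(-1.30) − 85·(-0.90)] / -11725 = +0.001237
Flow direction (−∇h) has components (+0.01348 E, -0.001237 N).
Azimuth = atan2(E, N) = atan2(+0.01348, -0.001237) = 95.2° ≈ 095°.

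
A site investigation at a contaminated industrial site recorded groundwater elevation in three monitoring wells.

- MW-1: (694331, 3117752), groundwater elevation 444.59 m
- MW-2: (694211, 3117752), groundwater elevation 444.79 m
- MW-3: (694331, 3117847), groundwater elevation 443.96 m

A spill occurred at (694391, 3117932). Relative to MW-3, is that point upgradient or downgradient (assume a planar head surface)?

downgradient

∂h/∂x = (444.79 − 444.59) / (694211 − 694331) = -0.001667
∂h/∂y = (443.96 − 444.59) / (3117847 − 3117752) = -0.006632
Head at (694391, 3117932) = 444.59 + (-0.001667)·(60) + (-0.006632)·(180) = 443.30 m.
That is lower than the 443.96 m at MW-3, so the point is downgradient.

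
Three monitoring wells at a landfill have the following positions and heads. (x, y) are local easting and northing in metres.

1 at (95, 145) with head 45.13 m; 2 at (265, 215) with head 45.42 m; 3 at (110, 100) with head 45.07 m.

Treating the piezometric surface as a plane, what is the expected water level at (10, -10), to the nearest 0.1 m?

With h = a·x + b·y + c and 1 as origin, the differences give:
  170·a + 70·b = +0.29
  15·a + (-45)·b = -0.06
Eliminate b (×(-45) and ×70, subtract): -8700·a = -8.850 → a = ∂h/∂x = +0.001017
Back-substitute: b = ∂h/∂y = +0.001672.
h(10, -10) = 45.13 + (+0.001017)·(-85) + (+0.001672)·(-155) = 45.13 -0.086 -0.259 = 44.784 m.

44.8 m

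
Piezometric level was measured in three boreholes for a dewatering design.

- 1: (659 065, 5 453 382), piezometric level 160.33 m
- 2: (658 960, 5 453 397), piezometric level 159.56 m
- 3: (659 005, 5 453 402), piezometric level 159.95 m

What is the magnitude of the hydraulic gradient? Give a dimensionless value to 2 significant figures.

0.0096

Taking 1 as reference: 2−1 = (-105, 15, -0.77); 3−1 = (-60, 20, -0.38).
Solve a·Δx + b·Δy = Δh: det = (-105)·20 − (-60)·15 = -1200.
∂h/∂x = [(-0.77)·20 − (-0.38)·15] / -1200 = +0.008083
∂h/∂y = [(-105)·(-0.38) − (-60)·(-0.77)] / -1200 = +0.005250
|∇h| = √(0.008083² + 0.005250²) = 0.009638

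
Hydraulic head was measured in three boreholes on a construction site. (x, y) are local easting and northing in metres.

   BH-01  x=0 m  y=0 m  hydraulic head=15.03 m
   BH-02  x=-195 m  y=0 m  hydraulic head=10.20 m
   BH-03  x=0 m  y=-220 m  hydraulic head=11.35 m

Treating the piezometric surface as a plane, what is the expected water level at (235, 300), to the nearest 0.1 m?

25.9 m

∂h/∂x = (10.20 − 15.03) / (-195 − 0) = +0.02477
∂h/∂y = (11.35 − 15.03) / (-220 − 0) = +0.01673
h(235, 300) = 15.03 + (+0.02477)·(235) + (+0.01673)·(300) = 15.03 +5.821 +5.018 = 25.869 m.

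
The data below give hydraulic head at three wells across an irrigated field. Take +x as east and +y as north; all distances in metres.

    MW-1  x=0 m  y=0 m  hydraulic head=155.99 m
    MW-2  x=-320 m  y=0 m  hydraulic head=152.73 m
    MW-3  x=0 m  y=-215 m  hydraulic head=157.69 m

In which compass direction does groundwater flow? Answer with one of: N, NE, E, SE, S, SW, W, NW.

∂h/∂x = (152.73 − 155.99) / (-320 − 0) = +0.01019
∂h/∂y = (157.69 − 155.99) / (-215 − 0) = -0.007907
Flow = −∇h = (-0.01019 east, +0.007907 north), which points northwest.

NW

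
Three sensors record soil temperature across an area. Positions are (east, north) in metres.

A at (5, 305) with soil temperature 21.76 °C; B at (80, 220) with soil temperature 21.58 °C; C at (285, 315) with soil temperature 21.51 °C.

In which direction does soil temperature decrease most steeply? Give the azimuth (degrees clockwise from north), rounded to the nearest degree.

Taking A as reference: B−A = (75, -85, -0.18); C−A = (280, 10, -0.25).
Solve a·Δx + b·Δy = ΔT: det = 75·10 − 280·(-85) = 24550.
∂T/∂x = [(-0.18)·10 − (-0.25)·(-85)] / 24550 = -0.0009389
∂T/∂y = [75·(-0.25) − 280·(-0.18)] / 24550 = +0.001289
Steepest decrease is along −∇f: components (+0.0009389 E, -0.001289 N).
Azimuth = atan2(+0.0009389, -0.001289) = 143.9° ≈ 144°.

144°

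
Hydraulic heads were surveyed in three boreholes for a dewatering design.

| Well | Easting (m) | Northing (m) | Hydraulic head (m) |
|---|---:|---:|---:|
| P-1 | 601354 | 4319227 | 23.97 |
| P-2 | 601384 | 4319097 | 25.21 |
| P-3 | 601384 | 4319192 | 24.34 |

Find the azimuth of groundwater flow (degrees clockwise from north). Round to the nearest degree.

With h = a·x + b·y + c and P-1 as origin, the differences give:
  30·a + (-130)·b = +1.24
  30·a + (-35)·b = +0.37
Eliminate b (×(-35) and ×(-130), subtract): 2850·a = 4.700 → a = ∂h/∂x = +0.001649
Back-substitute: b = ∂h/∂y = -0.009158.
Flow direction (−∇h) has components (-0.001649 E, +0.009158 N).
Azimuth = atan2(E, N) = atan2(-0.001649, +0.009158) = 349.8° ≈ 350°.

350°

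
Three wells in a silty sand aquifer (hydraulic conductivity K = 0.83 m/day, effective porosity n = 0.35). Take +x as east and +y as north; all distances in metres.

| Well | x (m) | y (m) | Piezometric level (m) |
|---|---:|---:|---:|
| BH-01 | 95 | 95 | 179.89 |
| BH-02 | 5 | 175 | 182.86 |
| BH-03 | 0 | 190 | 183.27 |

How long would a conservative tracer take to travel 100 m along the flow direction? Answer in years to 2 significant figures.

4.4 years

Taking BH-01 as reference: BH-02−BH-01 = (-90, 80, +2.97); BH-03−BH-01 = (-95, 95, +3.38).
Determinant of the coordinate differences = (-90)·95 − (-95)·80 = -950.
∂h/∂x = [(+2.97)·95 − (+3.38)·80] / -950 = -0.01237
∂h/∂y = [(-90)·(+3.38) − (-95)·(+2.97)] / -950 = +0.02321
|∇h| = √(-0.01237² + 0.02321²) = 0.0263
Seepage velocity v = K·i/n = 0.83 × 0.0263 / 0.35 = 0.06237 m/day.
t = 100 / 0.06237 = 1603 days = 4.39 years.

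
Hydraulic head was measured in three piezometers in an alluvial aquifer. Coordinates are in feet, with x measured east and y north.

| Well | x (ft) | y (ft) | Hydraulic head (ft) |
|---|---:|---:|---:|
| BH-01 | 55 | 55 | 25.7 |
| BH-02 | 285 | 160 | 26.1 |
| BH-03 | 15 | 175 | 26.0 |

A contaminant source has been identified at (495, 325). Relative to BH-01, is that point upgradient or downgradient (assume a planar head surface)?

upgradient

Taking BH-01 as reference: BH-02−BH-01 = (230, 105, +0.4); BH-03−BH-01 = (-40, 120, +0.3).
Solve a·Δx + b·Δy = Δh: det = 230·120 − (-40)·105 = 31800.
∂h/∂x = [(+0.4)·120 − (+0.3)·105] / 31800 = +0.0005189
∂h/∂y = [230·(+0.3) − (-40)·(+0.4)] / 31800 = +0.002673
Head at (495, 325) = 25.7 + (+0.0005189)·(440) + (+0.002673)·(270) = 26.65 ft.
That is higher than the 25.7 ft at BH-01, so the point is upgradient.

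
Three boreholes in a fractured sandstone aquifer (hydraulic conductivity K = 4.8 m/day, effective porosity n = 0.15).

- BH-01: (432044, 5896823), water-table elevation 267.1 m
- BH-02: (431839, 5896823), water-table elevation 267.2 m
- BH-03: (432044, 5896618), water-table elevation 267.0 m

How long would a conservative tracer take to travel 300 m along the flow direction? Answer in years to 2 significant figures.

37 years

∂h/∂x = (267.2 − 267.1) / (431839 − 432044) = -0.0004878
∂h/∂y = (267.0 − 267.1) / (5896618 − 5896823) = +0.0004878
|∇h| = √(-0.0004878² + 0.0004878²) = 0.0006899
Seepage velocity v = K·i/n = 4.8 × 0.0006899 / 0.15 = 0.02208 m/day.
t = 300 / 0.02208 = 1.359e+04 days = 37.2 years.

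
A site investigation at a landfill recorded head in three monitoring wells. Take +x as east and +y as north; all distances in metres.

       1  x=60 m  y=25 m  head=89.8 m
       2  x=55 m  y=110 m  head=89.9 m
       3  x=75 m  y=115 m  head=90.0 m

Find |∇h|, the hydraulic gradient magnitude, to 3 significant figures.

0.00486

Taking 1 as reference: 2−1 = (-5, 85, +0.1); 3−1 = (15, 90, +0.2).
Solve a·Δx + b·Δy = Δh: det = (-5)·90 − 15·85 = -1725.
∂h/∂x = [(+0.1)·90 − (+0.2)·85] / -1725 = +0.004638
∂h/∂y = [(-5)·(+0.2) − 15·(+0.1)] / -1725 = +0.001449
|∇h| = √(0.004638² + 0.001449²) = 0.004859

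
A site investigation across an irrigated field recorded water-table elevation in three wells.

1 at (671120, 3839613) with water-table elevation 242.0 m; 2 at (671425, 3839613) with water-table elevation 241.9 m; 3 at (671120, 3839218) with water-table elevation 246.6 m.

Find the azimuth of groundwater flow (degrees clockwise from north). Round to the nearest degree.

∂h/∂x = (241.9 − 242.0) / (671425 − 671120) = -0.0003279
∂h/∂y = (246.6 − 242.0) / (3839218 − 3839613) = -0.01165
Flow direction (−∇h) has components (+0.0003279 E, +0.01165 N).
Azimuth = atan2(E, N) = atan2(+0.0003279, +0.01165) = 1.6° ≈ 002°.

002°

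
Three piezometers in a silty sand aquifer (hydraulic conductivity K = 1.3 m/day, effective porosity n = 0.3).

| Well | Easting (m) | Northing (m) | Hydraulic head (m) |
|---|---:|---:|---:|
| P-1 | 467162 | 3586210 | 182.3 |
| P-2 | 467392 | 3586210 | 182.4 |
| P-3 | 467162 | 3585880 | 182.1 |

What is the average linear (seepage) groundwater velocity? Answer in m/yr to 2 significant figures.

∂h/∂x = (182.4 − 182.3) / (467392 − 467162) = +0.0004348
∂h/∂y = (182.1 − 182.3) / (3585880 − 3586210) = +0.0006061
|∇h| = √(0.0004348² + 0.0006061²) = 0.0007459
Seepage velocity v = K·i/n = 1.3 × 0.0007459 / 0.3 = 0.003232 m/day = 1.18 m/yr.

1.2 m/yr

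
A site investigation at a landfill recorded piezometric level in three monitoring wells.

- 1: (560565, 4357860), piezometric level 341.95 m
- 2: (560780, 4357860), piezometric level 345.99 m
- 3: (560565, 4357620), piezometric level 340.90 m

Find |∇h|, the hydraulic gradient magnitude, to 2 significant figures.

0.019

∂h/∂x = (345.99 − 341.95) / (560780 − 560565) = +0.01879
∂h/∂y = (340.90 − 341.95) / (4357620 − 4357860) = +0.004375
|∇h| = √(0.01879² + 0.004375²) = 0.01929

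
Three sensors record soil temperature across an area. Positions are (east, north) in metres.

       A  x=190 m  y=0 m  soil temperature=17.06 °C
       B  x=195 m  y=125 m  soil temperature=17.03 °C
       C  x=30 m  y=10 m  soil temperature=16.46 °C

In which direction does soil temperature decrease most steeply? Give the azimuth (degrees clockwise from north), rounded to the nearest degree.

With T = a·x + b·y + c and A as origin, the differences give:
  5·a + 125·b = -0.03
  (-160)·a + 10·b = -0.60
Eliminate b (×10 and ×125, subtract): 20050·a = 74.700 → a = ∂T/∂x = +0.003726
Back-substitute: b = ∂T/∂y = -0.0003890.
Steepest decrease is along −∇f: components (-0.003726 E, +0.0003890 N).
Azimuth = atan2(-0.003726, +0.0003890) = 276.0° ≈ 276°.

276°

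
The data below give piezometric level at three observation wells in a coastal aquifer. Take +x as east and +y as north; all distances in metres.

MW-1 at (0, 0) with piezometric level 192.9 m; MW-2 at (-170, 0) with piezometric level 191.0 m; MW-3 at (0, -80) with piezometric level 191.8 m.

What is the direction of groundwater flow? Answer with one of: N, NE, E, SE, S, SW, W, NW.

∂h/∂x = (191.0 − 192.9) / (-170 − 0) = +0.01118
∂h/∂y = (191.8 − 192.9) / (-80 − 0) = +0.01375
Flow = −∇h = (-0.01118 east, -0.01375 north), which points southwest.

SW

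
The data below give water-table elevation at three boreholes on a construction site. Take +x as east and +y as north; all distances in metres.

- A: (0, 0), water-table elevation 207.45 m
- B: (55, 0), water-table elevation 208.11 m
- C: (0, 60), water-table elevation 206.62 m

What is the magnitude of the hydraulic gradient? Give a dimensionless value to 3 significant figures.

∂h/∂x = (208.11 − 207.45) / (55 − 0) = +0.01200
∂h/∂y = (206.62 − 207.45) / (60 − 0) = -0.01383
|∇h| = √(0.01200² + -0.01383²) = 0.01831

0.0183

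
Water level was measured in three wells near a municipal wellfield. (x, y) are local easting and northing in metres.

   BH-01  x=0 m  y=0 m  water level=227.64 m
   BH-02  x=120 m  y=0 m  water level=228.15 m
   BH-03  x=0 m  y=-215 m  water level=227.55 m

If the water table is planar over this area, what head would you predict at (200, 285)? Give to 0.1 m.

228.6 m

∂h/∂x = (228.15 − 227.64) / (120 − 0) = +0.004250
∂h/∂y = (227.55 − 227.64) / (-215 − 0) = +0.0004186
h(200, 285) = 227.64 + (+0.004250)·(200) + (+0.0004186)·(285) = 227.64 +0.850 +0.119 = 228.609 m.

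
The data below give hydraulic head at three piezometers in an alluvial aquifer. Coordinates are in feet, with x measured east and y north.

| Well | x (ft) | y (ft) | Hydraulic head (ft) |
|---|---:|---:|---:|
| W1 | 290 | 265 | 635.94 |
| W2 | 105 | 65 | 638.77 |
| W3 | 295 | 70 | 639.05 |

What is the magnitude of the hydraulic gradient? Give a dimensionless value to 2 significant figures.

0.016

With h = a·x + b·y + c and W1 as origin, the differences give:
  (-185)·a + (-200)·b = +2.83
  5·a + (-195)·b = +3.11
Eliminate b (×(-195) and ×(-200), subtract): 37075·a = 70.150 → a = ∂h/∂x = +0.001892
Back-substitute: b = ∂h/∂y = -0.01590.
|∇h| = √(0.001892² + -0.01590²) = 0.01601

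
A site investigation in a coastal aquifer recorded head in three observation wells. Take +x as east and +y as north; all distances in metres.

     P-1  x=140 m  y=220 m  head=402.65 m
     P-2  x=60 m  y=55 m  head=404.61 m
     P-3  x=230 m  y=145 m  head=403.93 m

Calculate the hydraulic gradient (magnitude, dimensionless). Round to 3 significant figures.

Taking P-1 as reference: P-2−P-1 = (-80, -165, +1.96); P-3−P-1 = (90, -75, +1.28).
Solve a·Δx + b·Δy = Δh: det = (-80)·(-75) − 90·(-165) = 20850.
∂h/∂x = [(+1.96)·(-75) − (+1.28)·(-165)] / 20850 = +0.003079
∂h/∂y = [(-80)·(+1.28) − 90·(+1.96)] / 20850 = -0.01337
|∇h| = √(0.003079² + -0.01337²) = 0.01372

0.0137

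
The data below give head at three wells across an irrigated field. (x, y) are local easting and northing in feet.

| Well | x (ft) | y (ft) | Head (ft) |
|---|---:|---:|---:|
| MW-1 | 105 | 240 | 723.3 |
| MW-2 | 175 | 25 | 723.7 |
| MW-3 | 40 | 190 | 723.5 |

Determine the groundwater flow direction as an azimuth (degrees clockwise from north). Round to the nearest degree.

030°

With h = a·x + b·y + c and MW-1 as origin, the differences give:
  70·a + (-215)·b = +0.4
  (-65)·a + (-50)·b = +0.2
Eliminate b (×(-50) and ×(-215), subtract): -17475·a = 23.00 → a = ∂h/∂x = -0.001316
Back-substitute: b = ∂h/∂y = -0.002289.
Flow direction (−∇h) has components (+0.001316 E, +0.002289 N).
Azimuth = atan2(E, N) = atan2(+0.001316, +0.002289) = 29.9° ≈ 030°.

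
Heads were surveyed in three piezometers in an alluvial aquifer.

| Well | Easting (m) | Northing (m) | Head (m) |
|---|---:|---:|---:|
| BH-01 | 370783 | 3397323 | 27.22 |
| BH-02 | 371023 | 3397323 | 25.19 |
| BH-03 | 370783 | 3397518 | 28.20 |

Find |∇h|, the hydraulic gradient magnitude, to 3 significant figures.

∂h/∂x = (25.19 − 27.22) / (371023 − 370783) = -0.008458
∂h/∂y = (28.20 − 27.22) / (3397518 − 3397323) = +0.005026
|∇h| = √(-0.008458² + 0.005026²) = 0.009839

0.00984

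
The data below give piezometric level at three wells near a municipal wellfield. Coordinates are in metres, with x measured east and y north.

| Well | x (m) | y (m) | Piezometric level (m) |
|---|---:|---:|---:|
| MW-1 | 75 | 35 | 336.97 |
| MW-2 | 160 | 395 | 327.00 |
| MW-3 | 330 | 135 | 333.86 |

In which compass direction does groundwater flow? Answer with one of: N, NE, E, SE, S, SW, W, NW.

Differences from MW-1: to MW-2 (Δx, Δy, Δh) = (85, 360, -9.97); to MW-3 = (255, 100, -3.11).
Determinant of the coordinate differences = 85·100 − 255·360 = -83300.
∂h/∂x = [(-9.97)·100 − (-3.11)·360] / -83300 = -0.001472
∂h/∂y = [85·(-3.11) − 255·(-9.97)] / -83300 = -0.02735
Flow = −∇h = (+0.001472 east, +0.02735 north), which points north.

N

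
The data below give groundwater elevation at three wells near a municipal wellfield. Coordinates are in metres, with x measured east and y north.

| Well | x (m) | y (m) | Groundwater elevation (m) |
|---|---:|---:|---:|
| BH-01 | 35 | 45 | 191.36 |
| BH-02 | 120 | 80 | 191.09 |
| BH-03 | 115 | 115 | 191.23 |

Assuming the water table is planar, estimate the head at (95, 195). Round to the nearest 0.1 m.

Differences from BH-01: to BH-02 (Δx, Δy, Δh) = (85, 35, -0.27); to BH-03 = (80, 70, -0.13).
Solve a·Δx + b·Δy = Δh: det = 85·70 − 80·35 = 3150.
∂h/∂x = [(-0.27)·70 − (-0.13)·35] / 3150 = -0.004556
∂h/∂y = [85·(-0.13) − 80·(-0.27)] / 3150 = +0.003349
h(95, 195) = 191.36 + (-0.004556)·(60) + (+0.003349)·(150) = 191.36 -0.273 +0.502 = 191.589 m.

191.6 m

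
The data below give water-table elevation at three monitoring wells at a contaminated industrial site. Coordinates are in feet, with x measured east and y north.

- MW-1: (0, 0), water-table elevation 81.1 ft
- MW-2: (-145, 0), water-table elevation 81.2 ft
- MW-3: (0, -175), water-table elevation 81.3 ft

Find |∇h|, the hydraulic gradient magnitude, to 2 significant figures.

∂h/∂x = (81.2 − 81.1) / (-145 − 0) = -0.0006897
∂h/∂y = (81.3 − 81.1) / (-175 − 0) = -0.001143
|∇h| = √(-0.0006897² + -0.001143²) = 0.001335

0.0013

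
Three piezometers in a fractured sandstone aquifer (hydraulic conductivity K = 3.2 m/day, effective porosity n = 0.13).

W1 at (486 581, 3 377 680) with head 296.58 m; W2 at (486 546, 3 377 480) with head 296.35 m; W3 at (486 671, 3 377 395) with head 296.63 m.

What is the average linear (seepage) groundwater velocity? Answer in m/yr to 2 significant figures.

With h = a·x + b·y + c and W1 as origin, the differences give:
  (-35)·a + (-200)·b = -0.23
  90·a + (-285)·b = +0.05
Eliminate b (×(-285) and ×(-200), subtract): 27975·a = 75.550 → a = ∂h/∂x = +0.002701
Back-substitute: b = ∂h/∂y = +0.0006774.
|∇h| = √(0.002701² + 0.0006774²) = 0.002785
Seepage velocity v = K·i/n = 3.2 × 0.002785 / 0.13 = 0.06855 m/day = 25.04 m/yr.

25 m/yr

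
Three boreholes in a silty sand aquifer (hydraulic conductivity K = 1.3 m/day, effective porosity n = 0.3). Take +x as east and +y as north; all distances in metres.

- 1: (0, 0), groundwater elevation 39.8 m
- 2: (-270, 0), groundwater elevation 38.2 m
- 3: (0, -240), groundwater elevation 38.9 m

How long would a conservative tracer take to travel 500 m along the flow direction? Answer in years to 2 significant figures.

∂h/∂x = (38.2 − 39.8) / (-270 − 0) = +0.005926
∂h/∂y = (38.9 − 39.8) / (-240 − 0) = +0.003750
|∇h| = √(0.005926² + 0.003750²) = 0.007013
Seepage velocity v = K·i/n = 1.3 × 0.007013 / 0.3 = 0.03039 m/day.
t = 500 / 0.03039 = 1.645e+04 days = 45 years.

45 years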